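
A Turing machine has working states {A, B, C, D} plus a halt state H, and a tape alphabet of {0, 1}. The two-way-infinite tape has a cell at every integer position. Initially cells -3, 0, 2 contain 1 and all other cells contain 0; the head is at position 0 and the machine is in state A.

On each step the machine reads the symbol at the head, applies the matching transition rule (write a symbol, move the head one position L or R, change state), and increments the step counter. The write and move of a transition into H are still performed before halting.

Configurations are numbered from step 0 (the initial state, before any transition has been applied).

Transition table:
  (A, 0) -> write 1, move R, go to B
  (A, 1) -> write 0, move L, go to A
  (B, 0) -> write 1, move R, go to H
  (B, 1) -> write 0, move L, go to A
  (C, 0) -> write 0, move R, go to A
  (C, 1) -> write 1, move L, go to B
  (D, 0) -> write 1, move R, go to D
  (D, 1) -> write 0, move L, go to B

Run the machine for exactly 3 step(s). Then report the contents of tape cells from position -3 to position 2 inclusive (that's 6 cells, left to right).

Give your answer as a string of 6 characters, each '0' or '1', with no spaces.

Step 1: in state A at pos 0, read 1 -> (A,1)->write 0,move L,goto A. Now: state=A, head=-1, tape[-4..3]=01000010 (head:    ^)
Step 2: in state A at pos -1, read 0 -> (A,0)->write 1,move R,goto B. Now: state=B, head=0, tape[-4..3]=01010010 (head:     ^)
Step 3: in state B at pos 0, read 0 -> (B,0)->write 1,move R,goto H. Now: state=H, head=1, tape[-4..3]=01011010 (head:      ^)

Answer: 101101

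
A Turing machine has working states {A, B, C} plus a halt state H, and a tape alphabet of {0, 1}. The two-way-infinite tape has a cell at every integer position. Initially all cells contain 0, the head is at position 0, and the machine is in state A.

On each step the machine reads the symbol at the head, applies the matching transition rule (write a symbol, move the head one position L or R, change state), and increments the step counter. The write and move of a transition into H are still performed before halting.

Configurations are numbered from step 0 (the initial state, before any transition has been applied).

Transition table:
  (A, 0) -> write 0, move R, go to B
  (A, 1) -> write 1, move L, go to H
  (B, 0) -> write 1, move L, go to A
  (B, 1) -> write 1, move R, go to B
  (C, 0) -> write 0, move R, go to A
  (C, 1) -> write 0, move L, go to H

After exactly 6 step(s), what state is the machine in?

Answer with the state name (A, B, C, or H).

Step 1: in state A at pos 0, read 0 -> (A,0)->write 0,move R,goto B. Now: state=B, head=1, tape[-1..2]=0000 (head:   ^)
Step 2: in state B at pos 1, read 0 -> (B,0)->write 1,move L,goto A. Now: state=A, head=0, tape[-1..2]=0010 (head:  ^)
Step 3: in state A at pos 0, read 0 -> (A,0)->write 0,move R,goto B. Now: state=B, head=1, tape[-1..2]=0010 (head:   ^)
Step 4: in state B at pos 1, read 1 -> (B,1)->write 1,move R,goto B. Now: state=B, head=2, tape[-1..3]=00100 (head:    ^)
Step 5: in state B at pos 2, read 0 -> (B,0)->write 1,move L,goto A. Now: state=A, head=1, tape[-1..3]=00110 (head:   ^)
Step 6: in state A at pos 1, read 1 -> (A,1)->write 1,move L,goto H. Now: state=H, head=0, tape[-1..3]=00110 (head:  ^)

Answer: H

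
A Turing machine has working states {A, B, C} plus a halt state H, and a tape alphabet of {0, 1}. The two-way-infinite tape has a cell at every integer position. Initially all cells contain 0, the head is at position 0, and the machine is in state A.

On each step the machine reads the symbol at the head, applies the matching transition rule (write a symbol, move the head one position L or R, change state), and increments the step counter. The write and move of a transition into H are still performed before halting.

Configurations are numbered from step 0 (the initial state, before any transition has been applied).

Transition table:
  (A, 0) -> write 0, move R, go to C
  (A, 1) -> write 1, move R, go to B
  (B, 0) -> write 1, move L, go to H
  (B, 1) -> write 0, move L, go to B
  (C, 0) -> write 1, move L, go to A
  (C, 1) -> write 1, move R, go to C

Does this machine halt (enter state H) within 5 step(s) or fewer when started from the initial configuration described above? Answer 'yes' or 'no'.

Answer: no

Derivation:
Step 1: in state A at pos 0, read 0 -> (A,0)->write 0,move R,goto C. Now: state=C, head=1, tape[-1..2]=0000 (head:   ^)
Step 2: in state C at pos 1, read 0 -> (C,0)->write 1,move L,goto A. Now: state=A, head=0, tape[-1..2]=0010 (head:  ^)
Step 3: in state A at pos 0, read 0 -> (A,0)->write 0,move R,goto C. Now: state=C, head=1, tape[-1..2]=0010 (head:   ^)
Step 4: in state C at pos 1, read 1 -> (C,1)->write 1,move R,goto C. Now: state=C, head=2, tape[-1..3]=00100 (head:    ^)
Step 5: in state C at pos 2, read 0 -> (C,0)->write 1,move L,goto A. Now: state=A, head=1, tape[-1..3]=00110 (head:   ^)
After 5 step(s): state = A (not H) -> not halted within 5 -> no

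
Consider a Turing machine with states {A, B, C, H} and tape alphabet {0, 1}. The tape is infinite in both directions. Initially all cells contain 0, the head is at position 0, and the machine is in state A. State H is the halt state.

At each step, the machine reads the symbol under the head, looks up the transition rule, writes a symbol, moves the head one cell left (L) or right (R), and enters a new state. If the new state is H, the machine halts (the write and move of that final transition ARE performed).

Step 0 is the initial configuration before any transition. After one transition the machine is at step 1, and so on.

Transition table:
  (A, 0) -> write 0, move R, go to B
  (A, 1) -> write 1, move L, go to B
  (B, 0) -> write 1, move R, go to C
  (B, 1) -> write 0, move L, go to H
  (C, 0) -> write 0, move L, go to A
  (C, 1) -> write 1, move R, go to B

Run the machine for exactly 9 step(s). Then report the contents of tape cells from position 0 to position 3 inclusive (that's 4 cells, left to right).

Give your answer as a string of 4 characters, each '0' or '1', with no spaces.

Answer: 1110

Derivation:
Step 1: in state A at pos 0, read 0 -> (A,0)->write 0,move R,goto B. Now: state=B, head=1, tape[-1..2]=0000 (head:   ^)
Step 2: in state B at pos 1, read 0 -> (B,0)->write 1,move R,goto C. Now: state=C, head=2, tape[-1..3]=00100 (head:    ^)
Step 3: in state C at pos 2, read 0 -> (C,0)->write 0,move L,goto A. Now: state=A, head=1, tape[-1..3]=00100 (head:   ^)
Step 4: in state A at pos 1, read 1 -> (A,1)->write 1,move L,goto B. Now: state=B, head=0, tape[-1..3]=00100 (head:  ^)
Step 5: in state B at pos 0, read 0 -> (B,0)->write 1,move R,goto C. Now: state=C, head=1, tape[-1..3]=01100 (head:   ^)
Step 6: in state C at pos 1, read 1 -> (C,1)->write 1,move R,goto B. Now: state=B, head=2, tape[-1..3]=01100 (head:    ^)
Step 7: in state B at pos 2, read 0 -> (B,0)->write 1,move R,goto C. Now: state=C, head=3, tape[-1..4]=011100 (head:     ^)
Step 8: in state C at pos 3, read 0 -> (C,0)->write 0,move L,goto A. Now: state=A, head=2, tape[-1..4]=011100 (head:    ^)
Step 9: in state A at pos 2, read 1 -> (A,1)->write 1,move L,goto B. Now: state=B, head=1, tape[-1..4]=011100 (head:   ^)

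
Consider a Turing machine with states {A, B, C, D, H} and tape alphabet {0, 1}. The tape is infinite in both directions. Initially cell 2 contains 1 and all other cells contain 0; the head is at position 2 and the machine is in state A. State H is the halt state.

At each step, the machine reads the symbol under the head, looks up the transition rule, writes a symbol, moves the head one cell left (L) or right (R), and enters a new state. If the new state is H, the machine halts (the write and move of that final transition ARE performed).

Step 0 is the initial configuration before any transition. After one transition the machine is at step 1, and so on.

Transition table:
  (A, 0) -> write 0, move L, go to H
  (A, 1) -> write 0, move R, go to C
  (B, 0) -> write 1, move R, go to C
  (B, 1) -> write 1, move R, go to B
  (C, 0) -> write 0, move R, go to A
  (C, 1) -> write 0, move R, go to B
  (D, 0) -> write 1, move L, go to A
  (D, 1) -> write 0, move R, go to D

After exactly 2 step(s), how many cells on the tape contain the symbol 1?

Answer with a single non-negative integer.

Step 1: in state A at pos 2, read 1 -> (A,1)->write 0,move R,goto C. Now: state=C, head=3, tape[1..4]=0000 (head:   ^)
Step 2: in state C at pos 3, read 0 -> (C,0)->write 0,move R,goto A. Now: state=A, head=4, tape[1..5]=00000 (head:    ^)
No cell contains 1 after step 2 -> 0 cell(s)

Answer: 0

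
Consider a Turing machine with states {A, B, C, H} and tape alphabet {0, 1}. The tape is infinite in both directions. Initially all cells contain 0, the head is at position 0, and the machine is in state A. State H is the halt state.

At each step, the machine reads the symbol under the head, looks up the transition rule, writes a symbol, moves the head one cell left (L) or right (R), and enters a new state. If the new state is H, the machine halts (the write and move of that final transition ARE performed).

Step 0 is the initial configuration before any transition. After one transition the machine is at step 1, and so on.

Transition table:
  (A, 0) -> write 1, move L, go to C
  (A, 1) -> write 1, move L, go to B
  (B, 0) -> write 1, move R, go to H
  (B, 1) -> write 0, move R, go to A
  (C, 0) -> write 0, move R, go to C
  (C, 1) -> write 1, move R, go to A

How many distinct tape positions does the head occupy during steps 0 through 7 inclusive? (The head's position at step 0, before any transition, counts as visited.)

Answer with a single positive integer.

Step 1: in state A at pos 0, read 0 -> (A,0)->write 1,move L,goto C. Now: state=C, head=-1, tape[-2..1]=0010 (head:  ^)
Step 2: in state C at pos -1, read 0 -> (C,0)->write 0,move R,goto C. Now: state=C, head=0, tape[-2..1]=0010 (head:   ^)
Step 3: in state C at pos 0, read 1 -> (C,1)->write 1,move R,goto A. Now: state=A, head=1, tape[-2..2]=00100 (head:    ^)
Step 4: in state A at pos 1, read 0 -> (A,0)->write 1,move L,goto C. Now: state=C, head=0, tape[-2..2]=00110 (head:   ^)
Step 5: in state C at pos 0, read 1 -> (C,1)->write 1,move R,goto A. Now: state=A, head=1, tape[-2..2]=00110 (head:    ^)
Step 6: in state A at pos 1, read 1 -> (A,1)->write 1,move L,goto B. Now: state=B, head=0, tape[-2..2]=00110 (head:   ^)
Step 7: in state B at pos 0, read 1 -> (B,1)->write 0,move R,goto A. Now: state=A, head=1, tape[-2..2]=00010 (head:    ^)
Head positions at steps 0..7: starting at 0, distinct positions visited = {-1, 0, 1} -> 3 position(s)

Answer: 3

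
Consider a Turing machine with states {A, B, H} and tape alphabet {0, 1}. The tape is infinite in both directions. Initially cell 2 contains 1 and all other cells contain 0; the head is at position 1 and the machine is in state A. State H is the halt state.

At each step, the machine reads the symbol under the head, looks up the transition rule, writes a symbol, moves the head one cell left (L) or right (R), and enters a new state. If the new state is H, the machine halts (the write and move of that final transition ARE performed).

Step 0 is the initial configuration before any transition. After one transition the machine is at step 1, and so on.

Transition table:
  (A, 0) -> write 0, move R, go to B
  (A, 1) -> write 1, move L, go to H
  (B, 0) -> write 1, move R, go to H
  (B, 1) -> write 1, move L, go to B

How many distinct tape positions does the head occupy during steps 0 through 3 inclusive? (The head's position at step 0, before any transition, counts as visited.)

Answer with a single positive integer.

Step 1: in state A at pos 1, read 0 -> (A,0)->write 0,move R,goto B. Now: state=B, head=2, tape[0..3]=0010 (head:   ^)
Step 2: in state B at pos 2, read 1 -> (B,1)->write 1,move L,goto B. Now: state=B, head=1, tape[0..3]=0010 (head:  ^)
Step 3: in state B at pos 1, read 0 -> (B,0)->write 1,move R,goto H. Now: state=H, head=2, tape[0..3]=0110 (head:   ^)
Head positions at steps 0..3: starting at 1, distinct positions visited = {1, 2} -> 2 position(s)

Answer: 2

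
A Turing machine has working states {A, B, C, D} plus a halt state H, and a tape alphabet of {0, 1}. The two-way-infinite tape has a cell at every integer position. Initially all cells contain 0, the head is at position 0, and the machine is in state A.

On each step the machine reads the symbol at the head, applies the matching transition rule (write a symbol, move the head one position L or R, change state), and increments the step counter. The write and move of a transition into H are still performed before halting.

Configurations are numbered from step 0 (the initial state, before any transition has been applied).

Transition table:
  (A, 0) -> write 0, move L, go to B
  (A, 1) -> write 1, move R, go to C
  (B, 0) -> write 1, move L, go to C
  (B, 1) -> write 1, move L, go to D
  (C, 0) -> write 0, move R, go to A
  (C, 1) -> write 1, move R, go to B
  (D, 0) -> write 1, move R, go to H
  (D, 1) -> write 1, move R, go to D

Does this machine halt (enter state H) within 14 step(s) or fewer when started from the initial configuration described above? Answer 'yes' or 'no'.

Answer: yes

Derivation:
Step 1: in state A at pos 0, read 0 -> (A,0)->write 0,move L,goto B. Now: state=B, head=-1, tape[-2..1]=0000 (head:  ^)
Step 2: in state B at pos -1, read 0 -> (B,0)->write 1,move L,goto C. Now: state=C, head=-2, tape[-3..1]=00100 (head:  ^)
Step 3: in state C at pos -2, read 0 -> (C,0)->write 0,move R,goto A. Now: state=A, head=-1, tape[-3..1]=00100 (head:   ^)
Step 4: in state A at pos -1, read 1 -> (A,1)->write 1,move R,goto C. Now: state=C, head=0, tape[-3..1]=00100 (head:    ^)
Step 5: in state C at pos 0, read 0 -> (C,0)->write 0,move R,goto A. Now: state=A, head=1, tape[-3..2]=001000 (head:     ^)
Step 6: in state A at pos 1, read 0 -> (A,0)->write 0,move L,goto B. Now: state=B, head=0, tape[-3..2]=001000 (head:    ^)
Step 7: in state B at pos 0, read 0 -> (B,0)->write 1,move L,goto C. Now: state=C, head=-1, tape[-3..2]=001100 (head:   ^)
Step 8: in state C at pos -1, read 1 -> (C,1)->write 1,move R,goto B. Now: state=B, head=0, tape[-3..2]=001100 (head:    ^)
Step 9: in state B at pos 0, read 1 -> (B,1)->write 1,move L,goto D. Now: state=D, head=-1, tape[-3..2]=001100 (head:   ^)
Step 10: in state D at pos -1, read 1 -> (D,1)->write 1,move R,goto D. Now: state=D, head=0, tape[-3..2]=001100 (head:    ^)
Step 11: in state D at pos 0, read 1 -> (D,1)->write 1,move R,goto D. Now: state=D, head=1, tape[-3..2]=001100 (head:     ^)
Step 12: in state D at pos 1, read 0 -> (D,0)->write 1,move R,goto H. Now: state=H, head=2, tape[-3..3]=0011100 (head:      ^)
State H reached at step 12; 12 <= 14 -> yes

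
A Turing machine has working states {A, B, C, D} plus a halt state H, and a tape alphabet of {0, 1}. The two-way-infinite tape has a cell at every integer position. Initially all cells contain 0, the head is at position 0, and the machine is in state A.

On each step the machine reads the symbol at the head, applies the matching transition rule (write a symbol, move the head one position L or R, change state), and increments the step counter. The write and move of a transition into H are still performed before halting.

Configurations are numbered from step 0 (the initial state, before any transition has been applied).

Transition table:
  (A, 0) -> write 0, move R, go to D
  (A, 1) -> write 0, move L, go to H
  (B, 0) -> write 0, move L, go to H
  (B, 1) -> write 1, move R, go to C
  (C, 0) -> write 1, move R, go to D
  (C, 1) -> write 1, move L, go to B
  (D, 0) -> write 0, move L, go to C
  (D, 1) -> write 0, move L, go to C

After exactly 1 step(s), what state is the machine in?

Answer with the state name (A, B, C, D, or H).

Answer: D

Derivation:
Step 1: in state A at pos 0, read 0 -> (A,0)->write 0,move R,goto D. Now: state=D, head=1, tape[-1..2]=0000 (head:   ^)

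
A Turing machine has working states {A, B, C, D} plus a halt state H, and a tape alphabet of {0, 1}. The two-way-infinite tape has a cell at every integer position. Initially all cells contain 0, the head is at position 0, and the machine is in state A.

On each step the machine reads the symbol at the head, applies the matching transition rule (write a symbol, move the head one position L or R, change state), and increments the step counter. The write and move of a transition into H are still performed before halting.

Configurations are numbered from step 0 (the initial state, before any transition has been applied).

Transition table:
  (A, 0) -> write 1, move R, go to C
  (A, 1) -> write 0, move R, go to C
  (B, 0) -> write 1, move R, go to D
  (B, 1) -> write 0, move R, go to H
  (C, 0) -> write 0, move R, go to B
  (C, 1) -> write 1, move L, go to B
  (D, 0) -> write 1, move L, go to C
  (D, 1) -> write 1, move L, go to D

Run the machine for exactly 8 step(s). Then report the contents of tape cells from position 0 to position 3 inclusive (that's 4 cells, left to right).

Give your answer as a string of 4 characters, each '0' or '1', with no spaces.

Step 1: in state A at pos 0, read 0 -> (A,0)->write 1,move R,goto C. Now: state=C, head=1, tape[-1..2]=0100 (head:   ^)
Step 2: in state C at pos 1, read 0 -> (C,0)->write 0,move R,goto B. Now: state=B, head=2, tape[-1..3]=01000 (head:    ^)
Step 3: in state B at pos 2, read 0 -> (B,0)->write 1,move R,goto D. Now: state=D, head=3, tape[-1..4]=010100 (head:     ^)
Step 4: in state D at pos 3, read 0 -> (D,0)->write 1,move L,goto C. Now: state=C, head=2, tape[-1..4]=010110 (head:    ^)
Step 5: in state C at pos 2, read 1 -> (C,1)->write 1,move L,goto B. Now: state=B, head=1, tape[-1..4]=010110 (head:   ^)
Step 6: in state B at pos 1, read 0 -> (B,0)->write 1,move R,goto D. Now: state=D, head=2, tape[-1..4]=011110 (head:    ^)
Step 7: in state D at pos 2, read 1 -> (D,1)->write 1,move L,goto D. Now: state=D, head=1, tape[-1..4]=011110 (head:   ^)
Step 8: in state D at pos 1, read 1 -> (D,1)->write 1,move L,goto D. Now: state=D, head=0, tape[-1..4]=011110 (head:  ^)

Answer: 1111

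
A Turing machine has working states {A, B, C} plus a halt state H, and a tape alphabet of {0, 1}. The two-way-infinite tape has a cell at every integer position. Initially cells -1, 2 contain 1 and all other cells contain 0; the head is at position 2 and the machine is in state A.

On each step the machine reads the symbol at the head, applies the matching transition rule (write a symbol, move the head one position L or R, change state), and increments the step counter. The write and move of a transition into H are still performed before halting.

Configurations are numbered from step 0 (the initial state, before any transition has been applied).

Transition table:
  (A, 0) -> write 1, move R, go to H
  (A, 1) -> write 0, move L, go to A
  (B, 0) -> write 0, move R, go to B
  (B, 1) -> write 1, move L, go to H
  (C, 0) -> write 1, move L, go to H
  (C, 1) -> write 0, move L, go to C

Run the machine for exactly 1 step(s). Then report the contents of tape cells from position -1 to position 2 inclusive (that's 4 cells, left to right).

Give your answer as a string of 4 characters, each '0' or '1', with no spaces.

Step 1: in state A at pos 2, read 1 -> (A,1)->write 0,move L,goto A. Now: state=A, head=1, tape[-2..3]=010000 (head:    ^)

Answer: 1000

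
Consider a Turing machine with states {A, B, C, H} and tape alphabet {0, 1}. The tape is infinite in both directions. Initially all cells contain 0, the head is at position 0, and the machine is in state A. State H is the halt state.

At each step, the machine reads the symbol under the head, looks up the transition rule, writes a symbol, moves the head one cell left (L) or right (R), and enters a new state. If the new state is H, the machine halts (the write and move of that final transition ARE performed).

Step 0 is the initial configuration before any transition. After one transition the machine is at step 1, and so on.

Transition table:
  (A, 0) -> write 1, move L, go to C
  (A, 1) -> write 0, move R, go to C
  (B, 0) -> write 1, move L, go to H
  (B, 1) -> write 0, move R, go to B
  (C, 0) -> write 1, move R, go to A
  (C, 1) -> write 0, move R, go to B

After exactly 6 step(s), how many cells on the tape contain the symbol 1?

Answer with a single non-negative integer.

Step 1: in state A at pos 0, read 0 -> (A,0)->write 1,move L,goto C. Now: state=C, head=-1, tape[-2..1]=0010 (head:  ^)
Step 2: in state C at pos -1, read 0 -> (C,0)->write 1,move R,goto A. Now: state=A, head=0, tape[-2..1]=0110 (head:   ^)
Step 3: in state A at pos 0, read 1 -> (A,1)->write 0,move R,goto C. Now: state=C, head=1, tape[-2..2]=01000 (head:    ^)
Step 4: in state C at pos 1, read 0 -> (C,0)->write 1,move R,goto A. Now: state=A, head=2, tape[-2..3]=010100 (head:     ^)
Step 5: in state A at pos 2, read 0 -> (A,0)->write 1,move L,goto C. Now: state=C, head=1, tape[-2..3]=010110 (head:    ^)
Step 6: in state C at pos 1, read 1 -> (C,1)->write 0,move R,goto B. Now: state=B, head=2, tape[-2..3]=010010 (head:     ^)
Cells containing 1 after step 6: {-1, 2} -> 2 cell(s)

Answer: 2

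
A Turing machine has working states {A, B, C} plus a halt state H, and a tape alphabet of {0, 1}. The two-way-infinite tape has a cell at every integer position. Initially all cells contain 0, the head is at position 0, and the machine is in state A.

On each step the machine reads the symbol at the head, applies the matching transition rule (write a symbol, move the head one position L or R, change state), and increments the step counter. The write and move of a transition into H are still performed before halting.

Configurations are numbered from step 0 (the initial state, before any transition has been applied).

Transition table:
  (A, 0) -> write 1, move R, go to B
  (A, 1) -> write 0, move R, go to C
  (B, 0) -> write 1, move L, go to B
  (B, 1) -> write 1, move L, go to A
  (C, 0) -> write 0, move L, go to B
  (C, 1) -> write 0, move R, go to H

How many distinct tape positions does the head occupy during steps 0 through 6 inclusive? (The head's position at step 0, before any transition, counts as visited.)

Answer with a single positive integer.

Step 1: in state A at pos 0, read 0 -> (A,0)->write 1,move R,goto B. Now: state=B, head=1, tape[-1..2]=0100 (head:   ^)
Step 2: in state B at pos 1, read 0 -> (B,0)->write 1,move L,goto B. Now: state=B, head=0, tape[-1..2]=0110 (head:  ^)
Step 3: in state B at pos 0, read 1 -> (B,1)->write 1,move L,goto A. Now: state=A, head=-1, tape[-2..2]=00110 (head:  ^)
Step 4: in state A at pos -1, read 0 -> (A,0)->write 1,move R,goto B. Now: state=B, head=0, tape[-2..2]=01110 (head:   ^)
Step 5: in state B at pos 0, read 1 -> (B,1)->write 1,move L,goto A. Now: state=A, head=-1, tape[-2..2]=01110 (head:  ^)
Step 6: in state A at pos -1, read 1 -> (A,1)->write 0,move R,goto C. Now: state=C, head=0, tape[-2..2]=00110 (head:   ^)
Head positions at steps 0..6: starting at 0, distinct positions visited = {-1, 0, 1} -> 3 position(s)

Answer: 3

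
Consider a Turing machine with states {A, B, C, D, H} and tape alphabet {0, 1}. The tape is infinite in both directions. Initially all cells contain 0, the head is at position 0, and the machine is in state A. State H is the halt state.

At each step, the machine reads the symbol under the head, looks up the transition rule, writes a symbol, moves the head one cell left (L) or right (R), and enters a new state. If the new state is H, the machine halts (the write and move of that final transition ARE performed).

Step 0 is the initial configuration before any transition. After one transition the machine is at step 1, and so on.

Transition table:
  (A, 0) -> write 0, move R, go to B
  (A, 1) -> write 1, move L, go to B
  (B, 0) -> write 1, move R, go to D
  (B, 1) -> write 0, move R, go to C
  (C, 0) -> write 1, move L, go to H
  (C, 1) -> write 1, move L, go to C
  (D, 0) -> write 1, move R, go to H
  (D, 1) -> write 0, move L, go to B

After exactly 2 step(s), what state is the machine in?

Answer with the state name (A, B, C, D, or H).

Step 1: in state A at pos 0, read 0 -> (A,0)->write 0,move R,goto B. Now: state=B, head=1, tape[-1..2]=0000 (head:   ^)
Step 2: in state B at pos 1, read 0 -> (B,0)->write 1,move R,goto D. Now: state=D, head=2, tape[-1..3]=00100 (head:    ^)

Answer: D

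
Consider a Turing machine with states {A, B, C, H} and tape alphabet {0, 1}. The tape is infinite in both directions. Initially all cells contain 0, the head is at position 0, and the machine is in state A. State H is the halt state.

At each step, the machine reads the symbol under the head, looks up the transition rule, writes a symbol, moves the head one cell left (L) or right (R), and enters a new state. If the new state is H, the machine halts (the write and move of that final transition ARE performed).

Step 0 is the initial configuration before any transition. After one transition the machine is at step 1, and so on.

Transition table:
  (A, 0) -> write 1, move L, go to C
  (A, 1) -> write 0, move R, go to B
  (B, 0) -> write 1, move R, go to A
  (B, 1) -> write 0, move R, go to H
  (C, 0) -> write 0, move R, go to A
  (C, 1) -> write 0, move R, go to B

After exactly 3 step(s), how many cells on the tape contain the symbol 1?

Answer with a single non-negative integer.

Answer: 0

Derivation:
Step 1: in state A at pos 0, read 0 -> (A,0)->write 1,move L,goto C. Now: state=C, head=-1, tape[-2..1]=0010 (head:  ^)
Step 2: in state C at pos -1, read 0 -> (C,0)->write 0,move R,goto A. Now: state=A, head=0, tape[-2..1]=0010 (head:   ^)
Step 3: in state A at pos 0, read 1 -> (A,1)->write 0,move R,goto B. Now: state=B, head=1, tape[-2..2]=00000 (head:    ^)
No cell contains 1 after step 3 -> 0 cell(s)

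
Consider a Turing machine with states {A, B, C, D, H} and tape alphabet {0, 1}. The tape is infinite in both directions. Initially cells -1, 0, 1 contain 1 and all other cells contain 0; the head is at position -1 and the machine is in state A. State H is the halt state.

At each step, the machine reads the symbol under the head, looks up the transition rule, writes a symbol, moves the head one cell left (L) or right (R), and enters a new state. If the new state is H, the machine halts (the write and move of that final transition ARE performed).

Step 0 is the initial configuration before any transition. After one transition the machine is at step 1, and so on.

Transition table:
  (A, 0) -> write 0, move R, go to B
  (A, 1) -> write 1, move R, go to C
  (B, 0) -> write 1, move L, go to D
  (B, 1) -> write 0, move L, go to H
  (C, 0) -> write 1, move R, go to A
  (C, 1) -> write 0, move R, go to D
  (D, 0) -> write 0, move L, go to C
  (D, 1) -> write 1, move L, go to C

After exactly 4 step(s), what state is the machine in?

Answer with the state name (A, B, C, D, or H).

Answer: A

Derivation:
Step 1: in state A at pos -1, read 1 -> (A,1)->write 1,move R,goto C. Now: state=C, head=0, tape[-2..2]=01110 (head:   ^)
Step 2: in state C at pos 0, read 1 -> (C,1)->write 0,move R,goto D. Now: state=D, head=1, tape[-2..2]=01010 (head:    ^)
Step 3: in state D at pos 1, read 1 -> (D,1)->write 1,move L,goto C. Now: state=C, head=0, tape[-2..2]=01010 (head:   ^)
Step 4: in state C at pos 0, read 0 -> (C,0)->write 1,move R,goto A. Now: state=A, head=1, tape[-2..2]=01110 (head:    ^)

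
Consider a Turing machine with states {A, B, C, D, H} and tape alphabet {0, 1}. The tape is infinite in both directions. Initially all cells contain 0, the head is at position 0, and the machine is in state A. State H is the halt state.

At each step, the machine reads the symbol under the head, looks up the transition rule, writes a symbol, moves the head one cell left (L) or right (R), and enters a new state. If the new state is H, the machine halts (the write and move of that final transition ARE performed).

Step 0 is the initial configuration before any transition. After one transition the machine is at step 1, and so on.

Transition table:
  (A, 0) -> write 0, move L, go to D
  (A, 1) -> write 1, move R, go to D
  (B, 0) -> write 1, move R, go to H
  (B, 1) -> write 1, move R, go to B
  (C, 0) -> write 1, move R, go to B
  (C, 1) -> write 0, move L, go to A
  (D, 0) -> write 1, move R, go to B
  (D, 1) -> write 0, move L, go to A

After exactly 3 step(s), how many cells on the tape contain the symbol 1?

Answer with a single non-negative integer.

Answer: 2

Derivation:
Step 1: in state A at pos 0, read 0 -> (A,0)->write 0,move L,goto D. Now: state=D, head=-1, tape[-2..1]=0000 (head:  ^)
Step 2: in state D at pos -1, read 0 -> (D,0)->write 1,move R,goto B. Now: state=B, head=0, tape[-2..1]=0100 (head:   ^)
Step 3: in state B at pos 0, read 0 -> (B,0)->write 1,move R,goto H. Now: state=H, head=1, tape[-2..2]=01100 (head:    ^)
Cells containing 1 after step 3: {-1, 0} -> 2 cell(s)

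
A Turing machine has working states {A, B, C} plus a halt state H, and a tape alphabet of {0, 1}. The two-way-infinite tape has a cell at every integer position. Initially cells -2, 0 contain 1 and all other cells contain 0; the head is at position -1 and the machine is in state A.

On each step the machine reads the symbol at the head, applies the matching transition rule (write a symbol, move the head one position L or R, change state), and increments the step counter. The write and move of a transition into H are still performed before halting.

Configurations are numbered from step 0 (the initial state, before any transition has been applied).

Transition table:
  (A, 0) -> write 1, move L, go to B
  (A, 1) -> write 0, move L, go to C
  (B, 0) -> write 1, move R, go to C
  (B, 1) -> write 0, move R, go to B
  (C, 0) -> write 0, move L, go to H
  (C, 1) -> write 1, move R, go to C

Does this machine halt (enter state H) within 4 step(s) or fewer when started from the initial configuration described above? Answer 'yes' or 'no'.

Step 1: in state A at pos -1, read 0 -> (A,0)->write 1,move L,goto B. Now: state=B, head=-2, tape[-3..1]=01110 (head:  ^)
Step 2: in state B at pos -2, read 1 -> (B,1)->write 0,move R,goto B. Now: state=B, head=-1, tape[-3..1]=00110 (head:   ^)
Step 3: in state B at pos -1, read 1 -> (B,1)->write 0,move R,goto B. Now: state=B, head=0, tape[-3..1]=00010 (head:    ^)
Step 4: in state B at pos 0, read 1 -> (B,1)->write 0,move R,goto B. Now: state=B, head=1, tape[-3..2]=000000 (head:     ^)
After 4 step(s): state = B (not H) -> not halted within 4 -> no

Answer: no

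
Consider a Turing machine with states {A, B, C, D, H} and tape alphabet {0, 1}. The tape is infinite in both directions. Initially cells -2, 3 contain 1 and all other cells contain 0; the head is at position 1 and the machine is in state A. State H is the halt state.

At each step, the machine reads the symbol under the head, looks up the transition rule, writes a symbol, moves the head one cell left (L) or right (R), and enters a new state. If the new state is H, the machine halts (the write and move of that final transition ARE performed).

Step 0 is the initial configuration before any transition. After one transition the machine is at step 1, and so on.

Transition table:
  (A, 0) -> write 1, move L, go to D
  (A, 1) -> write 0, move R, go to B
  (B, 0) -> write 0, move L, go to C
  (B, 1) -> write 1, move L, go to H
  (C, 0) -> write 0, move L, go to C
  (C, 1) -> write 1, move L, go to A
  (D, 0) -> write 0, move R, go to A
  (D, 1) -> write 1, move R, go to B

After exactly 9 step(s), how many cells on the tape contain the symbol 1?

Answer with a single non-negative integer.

Step 1: in state A at pos 1, read 0 -> (A,0)->write 1,move L,goto D. Now: state=D, head=0, tape[-3..4]=01001010 (head:    ^)
Step 2: in state D at pos 0, read 0 -> (D,0)->write 0,move R,goto A. Now: state=A, head=1, tape[-3..4]=01001010 (head:     ^)
Step 3: in state A at pos 1, read 1 -> (A,1)->write 0,move R,goto B. Now: state=B, head=2, tape[-3..4]=01000010 (head:      ^)
Step 4: in state B at pos 2, read 0 -> (B,0)->write 0,move L,goto C. Now: state=C, head=1, tape[-3..4]=01000010 (head:     ^)
Step 5: in state C at pos 1, read 0 -> (C,0)->write 0,move L,goto C. Now: state=C, head=0, tape[-3..4]=01000010 (head:    ^)
Step 6: in state C at pos 0, read 0 -> (C,0)->write 0,move L,goto C. Now: state=C, head=-1, tape[-3..4]=01000010 (head:   ^)
Step 7: in state C at pos -1, read 0 -> (C,0)->write 0,move L,goto C. Now: state=C, head=-2, tape[-3..4]=01000010 (head:  ^)
Step 8: in state C at pos -2, read 1 -> (C,1)->write 1,move L,goto A. Now: state=A, head=-3, tape[-4..4]=001000010 (head:  ^)
Step 9: in state A at pos -3, read 0 -> (A,0)->write 1,move L,goto D. Now: state=D, head=-4, tape[-5..4]=0011000010 (head:  ^)
Cells containing 1 after step 9: {-3, -2, 3} -> 3 cell(s)

Answer: 3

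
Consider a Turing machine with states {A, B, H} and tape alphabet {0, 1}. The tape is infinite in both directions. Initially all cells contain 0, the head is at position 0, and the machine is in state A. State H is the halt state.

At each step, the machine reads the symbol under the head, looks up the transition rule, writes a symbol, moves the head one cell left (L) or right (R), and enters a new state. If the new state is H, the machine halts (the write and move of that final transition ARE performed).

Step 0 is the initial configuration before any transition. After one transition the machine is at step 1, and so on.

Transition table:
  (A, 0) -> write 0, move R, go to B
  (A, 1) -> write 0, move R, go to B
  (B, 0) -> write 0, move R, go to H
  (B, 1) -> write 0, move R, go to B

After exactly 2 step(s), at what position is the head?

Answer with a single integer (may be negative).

Answer: 2

Derivation:
Step 1: in state A at pos 0, read 0 -> (A,0)->write 0,move R,goto B. Now: state=B, head=1, tape[-1..2]=0000 (head:   ^)
Step 2: in state B at pos 1, read 0 -> (B,0)->write 0,move R,goto H. Now: state=H, head=2, tape[-1..3]=00000 (head:    ^)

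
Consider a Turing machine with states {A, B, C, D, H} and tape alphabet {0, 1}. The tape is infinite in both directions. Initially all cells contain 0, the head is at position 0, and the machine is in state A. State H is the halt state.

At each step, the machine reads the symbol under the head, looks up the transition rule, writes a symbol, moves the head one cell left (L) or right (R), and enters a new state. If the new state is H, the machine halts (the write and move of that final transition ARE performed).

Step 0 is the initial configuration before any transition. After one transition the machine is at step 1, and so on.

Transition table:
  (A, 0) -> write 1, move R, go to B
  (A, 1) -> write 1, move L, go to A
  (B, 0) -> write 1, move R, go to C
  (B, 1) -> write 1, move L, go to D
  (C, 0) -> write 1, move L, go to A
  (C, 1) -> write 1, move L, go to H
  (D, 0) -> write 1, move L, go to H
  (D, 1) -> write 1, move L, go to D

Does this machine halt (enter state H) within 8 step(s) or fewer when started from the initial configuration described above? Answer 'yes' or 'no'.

Step 1: in state A at pos 0, read 0 -> (A,0)->write 1,move R,goto B. Now: state=B, head=1, tape[-1..2]=0100 (head:   ^)
Step 2: in state B at pos 1, read 0 -> (B,0)->write 1,move R,goto C. Now: state=C, head=2, tape[-1..3]=01100 (head:    ^)
Step 3: in state C at pos 2, read 0 -> (C,0)->write 1,move L,goto A. Now: state=A, head=1, tape[-1..3]=01110 (head:   ^)
Step 4: in state A at pos 1, read 1 -> (A,1)->write 1,move L,goto A. Now: state=A, head=0, tape[-1..3]=01110 (head:  ^)
Step 5: in state A at pos 0, read 1 -> (A,1)->write 1,move L,goto A. Now: state=A, head=-1, tape[-2..3]=001110 (head:  ^)
Step 6: in state A at pos -1, read 0 -> (A,0)->write 1,move R,goto B. Now: state=B, head=0, tape[-2..3]=011110 (head:   ^)
Step 7: in state B at pos 0, read 1 -> (B,1)->write 1,move L,goto D. Now: state=D, head=-1, tape[-2..3]=011110 (head:  ^)
Step 8: in state D at pos -1, read 1 -> (D,1)->write 1,move L,goto D. Now: state=D, head=-2, tape[-3..3]=0011110 (head:  ^)
After 8 step(s): state = D (not H) -> not halted within 8 -> no

Answer: no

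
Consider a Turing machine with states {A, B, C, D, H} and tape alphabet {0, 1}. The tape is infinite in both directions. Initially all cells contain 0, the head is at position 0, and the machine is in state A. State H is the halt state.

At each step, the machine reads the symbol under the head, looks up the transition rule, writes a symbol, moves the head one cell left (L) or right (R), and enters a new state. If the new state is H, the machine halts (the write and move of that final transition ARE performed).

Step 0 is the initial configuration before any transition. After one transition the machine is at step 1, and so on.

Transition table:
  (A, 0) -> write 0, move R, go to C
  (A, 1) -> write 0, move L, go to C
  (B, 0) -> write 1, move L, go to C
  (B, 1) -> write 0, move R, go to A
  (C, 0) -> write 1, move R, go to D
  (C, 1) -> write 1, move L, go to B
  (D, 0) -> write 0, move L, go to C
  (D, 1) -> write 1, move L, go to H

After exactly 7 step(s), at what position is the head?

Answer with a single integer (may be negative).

Step 1: in state A at pos 0, read 0 -> (A,0)->write 0,move R,goto C. Now: state=C, head=1, tape[-1..2]=0000 (head:   ^)
Step 2: in state C at pos 1, read 0 -> (C,0)->write 1,move R,goto D. Now: state=D, head=2, tape[-1..3]=00100 (head:    ^)
Step 3: in state D at pos 2, read 0 -> (D,0)->write 0,move L,goto C. Now: state=C, head=1, tape[-1..3]=00100 (head:   ^)
Step 4: in state C at pos 1, read 1 -> (C,1)->write 1,move L,goto B. Now: state=B, head=0, tape[-1..3]=00100 (head:  ^)
Step 5: in state B at pos 0, read 0 -> (B,0)->write 1,move L,goto C. Now: state=C, head=-1, tape[-2..3]=001100 (head:  ^)
Step 6: in state C at pos -1, read 0 -> (C,0)->write 1,move R,goto D. Now: state=D, head=0, tape[-2..3]=011100 (head:   ^)
Step 7: in state D at pos 0, read 1 -> (D,1)->write 1,move L,goto H. Now: state=H, head=-1, tape[-2..3]=011100 (head:  ^)

Answer: -1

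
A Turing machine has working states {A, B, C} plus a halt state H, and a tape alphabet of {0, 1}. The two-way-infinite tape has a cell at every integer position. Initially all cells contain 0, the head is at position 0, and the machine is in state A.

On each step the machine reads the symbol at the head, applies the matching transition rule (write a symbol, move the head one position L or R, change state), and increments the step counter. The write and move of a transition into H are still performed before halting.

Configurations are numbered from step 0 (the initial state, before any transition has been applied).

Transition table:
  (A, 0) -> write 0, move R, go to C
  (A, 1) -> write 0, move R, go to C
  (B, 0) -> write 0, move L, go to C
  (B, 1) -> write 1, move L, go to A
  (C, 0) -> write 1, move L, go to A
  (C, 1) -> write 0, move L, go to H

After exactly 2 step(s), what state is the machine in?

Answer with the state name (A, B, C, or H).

Step 1: in state A at pos 0, read 0 -> (A,0)->write 0,move R,goto C. Now: state=C, head=1, tape[-1..2]=0000 (head:   ^)
Step 2: in state C at pos 1, read 0 -> (C,0)->write 1,move L,goto A. Now: state=A, head=0, tape[-1..2]=0010 (head:  ^)

Answer: A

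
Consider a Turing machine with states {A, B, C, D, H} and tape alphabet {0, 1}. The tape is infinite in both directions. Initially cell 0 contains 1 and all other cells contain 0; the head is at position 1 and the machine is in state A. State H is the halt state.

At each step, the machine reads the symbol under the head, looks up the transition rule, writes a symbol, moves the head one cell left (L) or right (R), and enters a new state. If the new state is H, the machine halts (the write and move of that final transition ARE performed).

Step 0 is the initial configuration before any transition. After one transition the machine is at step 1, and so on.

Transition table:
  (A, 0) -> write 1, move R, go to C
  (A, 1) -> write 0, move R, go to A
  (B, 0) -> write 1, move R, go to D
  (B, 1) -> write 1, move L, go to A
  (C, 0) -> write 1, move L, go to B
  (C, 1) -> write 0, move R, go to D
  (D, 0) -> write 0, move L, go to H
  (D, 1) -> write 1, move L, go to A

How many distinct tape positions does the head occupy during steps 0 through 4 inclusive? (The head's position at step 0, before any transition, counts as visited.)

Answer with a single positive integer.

Step 1: in state A at pos 1, read 0 -> (A,0)->write 1,move R,goto C. Now: state=C, head=2, tape[-1..3]=01100 (head:    ^)
Step 2: in state C at pos 2, read 0 -> (C,0)->write 1,move L,goto B. Now: state=B, head=1, tape[-1..3]=01110 (head:   ^)
Step 3: in state B at pos 1, read 1 -> (B,1)->write 1,move L,goto A. Now: state=A, head=0, tape[-1..3]=01110 (head:  ^)
Step 4: in state A at pos 0, read 1 -> (A,1)->write 0,move R,goto A. Now: state=A, head=1, tape[-1..3]=00110 (head:   ^)
Head positions at steps 0..4: starting at 1, distinct positions visited = {0, 1, 2} -> 3 position(s)

Answer: 3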